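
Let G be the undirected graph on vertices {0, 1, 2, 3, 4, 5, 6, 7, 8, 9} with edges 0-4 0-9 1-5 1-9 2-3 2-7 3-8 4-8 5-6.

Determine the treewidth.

1

A width-1 tree decomposition is:
Bags: B1 = {2, 7}  B2 = {2, 3}  B3 = {3, 8}  B4 = {4, 8}  B5 = {0, 4}  B6 = {0, 9}  B7 = {1, 9}  B8 = {1, 5}  B9 = {5, 6}
Tree: B1–B2, B2–B3, B3–B4, B4–B5, B5–B6, B6–B7, B7–B8, B8–B9
The largest bag has 2 vertices, giving width 1; this decomposition certifies tw(G) ≤ 1. G has an edge, so its treewidth is at least 1. The upper and lower bounds meet at 1, so that is the treewidth.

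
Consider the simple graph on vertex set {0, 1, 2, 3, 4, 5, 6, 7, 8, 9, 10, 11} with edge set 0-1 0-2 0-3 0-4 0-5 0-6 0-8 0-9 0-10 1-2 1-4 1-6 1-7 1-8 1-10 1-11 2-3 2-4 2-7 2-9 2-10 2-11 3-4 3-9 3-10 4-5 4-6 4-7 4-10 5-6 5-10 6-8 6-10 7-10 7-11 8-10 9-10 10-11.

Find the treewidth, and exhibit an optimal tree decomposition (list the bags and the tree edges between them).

The largest bag has 5 vertices, giving width 4; this decomposition certifies tw(G) ≤ 4. For the lower bound, the 5 vertices {0, 1, 6, 8, 10} are pairwise adjacent, and any tree decomposition puts a clique entirely inside one bag — forcing width ≥ 4. Combining the bounds, tw(G) = 4.

Treewidth 4.
One optimal decomposition is:
Bags: B1 = {0, 2, 3, 4, 10}  B2 = {0, 1, 2, 4, 10}  B3 = {0, 1, 4, 6, 10}  B4 = {0, 2, 3, 9, 10}  B5 = {1, 2, 4, 7, 10}  B6 = {0, 4, 5, 6, 10}  B7 = {1, 2, 7, 10, 11}  B8 = {0, 1, 6, 8, 10}
Tree: B1–B2, B2–B3, B1–B4, B2–B5, B3–B6, B5–B7, B3–B8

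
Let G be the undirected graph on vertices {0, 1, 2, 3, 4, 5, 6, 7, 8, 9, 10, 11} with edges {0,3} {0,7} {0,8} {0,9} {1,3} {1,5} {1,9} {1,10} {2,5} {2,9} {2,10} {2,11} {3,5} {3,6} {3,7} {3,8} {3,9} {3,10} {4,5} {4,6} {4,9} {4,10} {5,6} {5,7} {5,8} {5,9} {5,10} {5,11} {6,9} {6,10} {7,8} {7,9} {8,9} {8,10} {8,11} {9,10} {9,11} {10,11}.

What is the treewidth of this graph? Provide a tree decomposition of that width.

Treewidth 4.
One optimal decomposition is:
Bags: B1 = {5, 8, 9, 10, 11}  B2 = {2, 5, 9, 10, 11}  B3 = {3, 5, 8, 9, 10}  B4 = {3, 5, 7, 8, 9}  B5 = {1, 3, 5, 9, 10}  B6 = {0, 3, 7, 8, 9}  B7 = {3, 5, 6, 9, 10}  B8 = {4, 5, 6, 9, 10}
Tree: B1–B2, B1–B3, B3–B4, B3–B5, B4–B6, B5–B7, B7–B8

The largest bag has 5 vertices, giving width 4; this decomposition certifies tw(G) ≤ 4. For the lower bound, the 5 vertices {0, 3, 7, 8, 9} are pairwise adjacent, and any tree decomposition puts a clique entirely inside one bag — forcing width ≥ 4. Hence tw(G) = 4 exactly.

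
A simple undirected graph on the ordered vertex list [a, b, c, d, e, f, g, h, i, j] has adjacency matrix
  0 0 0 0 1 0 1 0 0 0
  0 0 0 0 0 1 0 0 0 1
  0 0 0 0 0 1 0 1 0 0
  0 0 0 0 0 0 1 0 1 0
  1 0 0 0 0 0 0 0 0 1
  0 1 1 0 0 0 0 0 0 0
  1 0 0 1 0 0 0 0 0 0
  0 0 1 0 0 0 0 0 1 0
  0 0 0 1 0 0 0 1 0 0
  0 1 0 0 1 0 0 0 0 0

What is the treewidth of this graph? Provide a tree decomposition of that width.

The largest bag has 3 vertices, giving width 2; this decomposition certifies tw(G) ≤ 2. Since b–f–c–h–i–d–g–a–e–j–b is a cycle in G, G is not acyclic. Forests are exactly the graphs of treewidth ≤ 1, so tw(G) ≥ 2. Therefore the treewidth is 2.

Treewidth 2.
One optimal decomposition is:
Bags: B1 = {b, c, f}  B2 = {b, c, h}  B3 = {b, h, i}  B4 = {b, d, i}  B5 = {b, d, g}  B6 = {a, b, g}  B7 = {a, b, e}  B8 = {b, e, j}
Tree: B1–B2, B2–B3, B3–B4, B4–B5, B5–B6, B6–B7, B7–B8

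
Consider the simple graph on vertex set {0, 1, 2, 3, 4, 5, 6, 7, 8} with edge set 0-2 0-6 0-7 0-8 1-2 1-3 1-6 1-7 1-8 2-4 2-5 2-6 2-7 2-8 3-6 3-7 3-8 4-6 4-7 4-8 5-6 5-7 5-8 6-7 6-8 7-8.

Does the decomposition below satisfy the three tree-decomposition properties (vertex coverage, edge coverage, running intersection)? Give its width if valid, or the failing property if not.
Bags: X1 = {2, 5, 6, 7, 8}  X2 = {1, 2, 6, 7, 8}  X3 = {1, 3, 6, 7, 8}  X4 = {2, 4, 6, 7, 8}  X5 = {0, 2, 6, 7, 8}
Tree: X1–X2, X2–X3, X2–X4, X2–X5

Yes; width 4.

Checking the three conditions: (i) the bags cover all of {0, 1, 2, 3, 4, 5, 6, 7, 8}; (ii) for each edge, some bag contains both endpoints; (iii) the bags containing any fixed vertex form a subtree. All hold, so the decomposition is valid with width 5 − 1 = 4.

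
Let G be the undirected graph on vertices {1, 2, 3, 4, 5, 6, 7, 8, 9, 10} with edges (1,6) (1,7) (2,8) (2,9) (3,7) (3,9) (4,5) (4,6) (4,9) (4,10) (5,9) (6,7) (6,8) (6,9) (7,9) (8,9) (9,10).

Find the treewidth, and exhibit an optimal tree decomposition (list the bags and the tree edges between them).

Treewidth 2.
Bags: B1 = {4, 6, 9}  B2 = {6, 8, 9}  B3 = {6, 7, 9}  B4 = {4, 5, 9}  B5 = {2, 8, 9}  B6 = {3, 7, 9}  B7 = {1, 6, 7}  B8 = {4, 9, 10}
Tree: B1–B2, B2–B3, B1–B4, B2–B5, B3–B6, B3–B7, B1–B8

Every bag has size at most 3, so the width is 3 − 1 = 2 and tw(G) ≤ 2. On the other hand G contains the 3-clique {1, 6, 7}. A clique must lie in a single bag of any decomposition, so no decomposition can have width below 2. Therefore the treewidth is 2.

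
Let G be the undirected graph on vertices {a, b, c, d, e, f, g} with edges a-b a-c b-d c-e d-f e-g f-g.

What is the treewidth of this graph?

2

A width-2 tree decomposition is:
Bags: B1 = {b, d, f}  B2 = {b, f, g}  B3 = {b, e, g}  B4 = {b, c, e}  B5 = {a, b, c}
Tree: B1–B2, B2–B3, B3–B4, B4–B5
The largest bag has 3 vertices, giving width 2; this decomposition certifies tw(G) ≤ 2. Since b–d–f–g–e–c–a–b is a cycle in G, G is not acyclic. Forests are exactly the graphs of treewidth ≤ 1, so tw(G) ≥ 2. Hence tw(G) = 2 exactly.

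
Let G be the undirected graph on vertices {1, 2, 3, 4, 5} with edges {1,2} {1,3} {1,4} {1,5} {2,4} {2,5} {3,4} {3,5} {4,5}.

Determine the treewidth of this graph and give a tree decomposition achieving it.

Each bag holds 4 vertices, so the decomposition has width 3, which upper-bounds the treewidth. For the lower bound, the 4 vertices {1, 2, 4, 5} are pairwise adjacent, and any tree decomposition puts a clique entirely inside one bag — forcing width ≥ 3. The upper and lower bounds meet at 3, so that is the treewidth.

Treewidth 3.
One optimal decomposition is:
Bags: B1 = {1, 3, 4, 5}  B2 = {1, 2, 4, 5}
Tree: B1–B2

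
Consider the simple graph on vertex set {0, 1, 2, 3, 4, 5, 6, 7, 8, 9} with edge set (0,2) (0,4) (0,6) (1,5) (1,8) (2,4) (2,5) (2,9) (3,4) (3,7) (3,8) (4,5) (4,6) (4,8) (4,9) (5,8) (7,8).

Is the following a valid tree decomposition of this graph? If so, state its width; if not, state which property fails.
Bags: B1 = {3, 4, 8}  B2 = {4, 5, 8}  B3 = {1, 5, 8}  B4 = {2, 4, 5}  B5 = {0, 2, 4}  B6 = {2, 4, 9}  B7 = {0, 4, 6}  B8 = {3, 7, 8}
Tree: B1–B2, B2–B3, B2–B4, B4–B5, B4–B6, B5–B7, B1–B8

Vertex coverage: the bags together contain {0, 1, 2, 3, 4, 5, 6, 7, 8, 9}, the full vertex set. Edge coverage: each edge of G has both endpoints in at least one bag. Running intersection: for every vertex, the bags containing it form a connected subtree. All three properties hold, so this is a valid tree decomposition of width max|bag| − 1 = 2, and hence tw(G) ≤ 2.

Yes; width 2.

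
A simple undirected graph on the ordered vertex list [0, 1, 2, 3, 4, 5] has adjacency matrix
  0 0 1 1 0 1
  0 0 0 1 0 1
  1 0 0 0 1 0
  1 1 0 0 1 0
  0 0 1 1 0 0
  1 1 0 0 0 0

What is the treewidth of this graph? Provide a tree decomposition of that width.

Treewidth 2.
One optimal decomposition is:
Bags: B1 = {1, 3, 5}  B2 = {0, 3, 5}  B3 = {0, 3, 4}  B4 = {0, 2, 4}
Tree: B1–B2, B2–B3, B3–B4

Each bag holds 3 vertices, so the decomposition has width 2, which upper-bounds the treewidth. For the lower bound, G contains the cycle 1–5–0–3–1, so G is not a forest; only forests have treewidth ≤ 1, hence tw(G) ≥ 2. Combining the bounds, tw(G) = 2.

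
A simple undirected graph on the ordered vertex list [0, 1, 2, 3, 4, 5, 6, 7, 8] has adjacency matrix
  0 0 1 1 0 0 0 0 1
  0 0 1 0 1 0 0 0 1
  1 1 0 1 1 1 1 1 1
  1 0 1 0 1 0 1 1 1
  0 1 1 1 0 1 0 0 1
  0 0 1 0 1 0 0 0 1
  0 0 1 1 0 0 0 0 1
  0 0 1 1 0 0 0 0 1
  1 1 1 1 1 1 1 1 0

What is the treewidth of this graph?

A width-3 tree decomposition is:
Bags: B1 = {2, 3, 4, 8}  B2 = {2, 3, 7, 8}  B3 = {0, 2, 3, 8}  B4 = {2, 4, 5, 8}  B5 = {2, 3, 6, 8}  B6 = {1, 2, 4, 8}
Tree: B1–B2, B2–B3, B1–B4, B2–B5, B1–B6
Every bag has size at most 4, so the width is 4 − 1 = 3 and tw(G) ≤ 3. For the lower bound, the 4 vertices {1, 2, 4, 8} are pairwise adjacent, and any tree decomposition puts a clique entirely inside one bag — forcing width ≥ 3. The upper and lower bounds meet at 3, so that is the treewidth.

3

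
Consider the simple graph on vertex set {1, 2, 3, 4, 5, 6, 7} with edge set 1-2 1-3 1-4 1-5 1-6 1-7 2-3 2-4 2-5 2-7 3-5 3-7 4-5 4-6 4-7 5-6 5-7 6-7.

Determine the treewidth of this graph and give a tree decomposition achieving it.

Treewidth 4.
One optimal decomposition is:
Bags: B1 = {1, 2, 3, 5, 7}  B2 = {1, 2, 4, 5, 7}  B3 = {1, 4, 5, 6, 7}
Tree: B1–B2, B2–B3

The largest bag has 5 vertices, giving width 4; this decomposition certifies tw(G) ≤ 4. Conversely, {1, 2, 3, 5, 7} is a clique of size 5, and the vertices of any clique must share a bag in every tree decomposition; so some bag has ≥ 5 vertices and tw(G) ≥ 4. The upper and lower bounds meet at 4, so that is the treewidth.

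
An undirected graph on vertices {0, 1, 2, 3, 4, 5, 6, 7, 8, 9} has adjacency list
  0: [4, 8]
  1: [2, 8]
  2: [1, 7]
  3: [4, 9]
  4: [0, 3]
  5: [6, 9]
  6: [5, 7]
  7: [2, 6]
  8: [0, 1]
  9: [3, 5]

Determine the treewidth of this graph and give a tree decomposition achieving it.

The largest bag has 3 vertices, giving width 2; this decomposition certifies tw(G) ≤ 2. The edges 3–9–5–6–7–2–1–8–0–4–3 form a cycle, so G is not a tree and its treewidth is at least 2. The upper and lower bounds meet at 2, so that is the treewidth.

Treewidth 2.
Bags: B1 = {3, 5, 9}  B2 = {3, 5, 6}  B3 = {3, 6, 7}  B4 = {2, 3, 7}  B5 = {1, 2, 3}  B6 = {1, 3, 8}  B7 = {0, 3, 8}  B8 = {0, 3, 4}
Tree: B1–B2, B2–B3, B3–B4, B4–B5, B5–B6, B6–B7, B7–B8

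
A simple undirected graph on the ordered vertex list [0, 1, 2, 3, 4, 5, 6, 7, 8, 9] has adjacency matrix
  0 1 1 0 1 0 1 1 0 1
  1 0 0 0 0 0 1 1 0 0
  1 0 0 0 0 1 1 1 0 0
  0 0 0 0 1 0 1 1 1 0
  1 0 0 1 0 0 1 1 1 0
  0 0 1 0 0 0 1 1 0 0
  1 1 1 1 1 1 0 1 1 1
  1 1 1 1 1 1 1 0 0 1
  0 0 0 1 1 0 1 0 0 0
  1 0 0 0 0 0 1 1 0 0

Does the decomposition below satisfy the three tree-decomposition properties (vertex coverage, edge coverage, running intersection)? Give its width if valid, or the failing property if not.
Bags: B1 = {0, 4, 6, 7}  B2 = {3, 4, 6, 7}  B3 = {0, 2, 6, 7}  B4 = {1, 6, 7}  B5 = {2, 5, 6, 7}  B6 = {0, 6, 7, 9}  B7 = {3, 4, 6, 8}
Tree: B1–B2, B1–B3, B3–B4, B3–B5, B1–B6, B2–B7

A tree decomposition must satisfy three properties: every vertex lies in some bag; for every edge, both endpoints lie together in some bag; and for every vertex, the bags containing it form a connected subtree. Here edge (0,1) lies in no bag, so the decomposition is invalid.

No — edge (0,1) lies in no bag.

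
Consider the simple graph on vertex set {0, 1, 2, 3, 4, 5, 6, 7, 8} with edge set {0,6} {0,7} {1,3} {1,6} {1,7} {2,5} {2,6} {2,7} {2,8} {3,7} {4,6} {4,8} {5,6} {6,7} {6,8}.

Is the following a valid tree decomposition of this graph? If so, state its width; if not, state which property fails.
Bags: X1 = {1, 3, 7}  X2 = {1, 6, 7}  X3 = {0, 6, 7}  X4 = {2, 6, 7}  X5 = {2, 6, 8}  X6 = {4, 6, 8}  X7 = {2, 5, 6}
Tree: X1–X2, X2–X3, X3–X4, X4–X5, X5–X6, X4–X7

Vertex coverage: the bags together contain {0, 1, 2, 3, 4, 5, 6, 7, 8}, the full vertex set. Edge coverage: each edge of G has both endpoints in at least one bag. Running intersection: for every vertex, the bags containing it form a connected subtree. All three properties hold, so this is a valid tree decomposition of width max|bag| − 1 = 2, and hence tw(G) ≤ 2.

Yes; width 2.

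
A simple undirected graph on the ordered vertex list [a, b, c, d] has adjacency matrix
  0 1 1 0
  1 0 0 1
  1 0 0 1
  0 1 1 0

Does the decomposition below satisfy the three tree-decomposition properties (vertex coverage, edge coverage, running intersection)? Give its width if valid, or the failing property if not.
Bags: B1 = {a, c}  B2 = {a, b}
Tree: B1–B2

A tree decomposition must satisfy three properties: every vertex lies in some bag; for every edge, both endpoints lie together in some bag; and for every vertex, the bags containing it form a connected subtree. Here vertex d appears in no bag, so the decomposition is invalid.

No — vertex d appears in no bag.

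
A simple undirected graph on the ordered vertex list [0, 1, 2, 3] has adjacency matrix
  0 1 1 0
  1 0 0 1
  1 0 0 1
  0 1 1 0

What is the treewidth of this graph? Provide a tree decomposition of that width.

Treewidth 2.
Bags: B1 = {0, 1, 2}  B2 = {1, 2, 3}
Tree: B1–B2

Every bag has size at most 3, so the width is 3 − 1 = 2 and tw(G) ≤ 2. For the lower bound, G contains the cycle 2–0–1–3–2, so G is not a forest; only forests have treewidth ≤ 1, hence tw(G) ≥ 2. The upper and lower bounds meet at 2, so that is the treewidth.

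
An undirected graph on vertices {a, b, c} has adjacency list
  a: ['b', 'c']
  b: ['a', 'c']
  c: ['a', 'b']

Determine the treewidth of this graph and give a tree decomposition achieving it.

Treewidth 2.
Bags: B1 = {a, b, c}
Tree: (single bag)

A single bag containing all 3 vertices is trivially a valid decomposition of width 2. For the lower bound, the 3 vertices {a, b, c} are pairwise adjacent, and any tree decomposition puts a clique entirely inside one bag — forcing width ≥ 2. Combining the bounds, tw(G) = 2.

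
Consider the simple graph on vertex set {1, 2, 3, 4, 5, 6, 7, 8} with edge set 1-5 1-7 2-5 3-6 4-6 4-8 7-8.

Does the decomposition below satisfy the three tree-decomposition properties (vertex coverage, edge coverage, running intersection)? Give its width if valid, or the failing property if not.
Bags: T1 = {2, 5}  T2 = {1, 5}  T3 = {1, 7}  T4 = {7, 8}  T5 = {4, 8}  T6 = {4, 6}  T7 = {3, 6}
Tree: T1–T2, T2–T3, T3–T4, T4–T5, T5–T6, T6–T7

Yes; width 1.

Vertex coverage: the bags together contain {1, 2, 3, 4, 5, 6, 7, 8}, the full vertex set. Edge coverage: each edge of G has both endpoints in at least one bag. Running intersection: for every vertex, the bags containing it form a connected subtree. All three properties hold, so this is a valid tree decomposition of width max|bag| − 1 = 1, and hence tw(G) ≤ 1.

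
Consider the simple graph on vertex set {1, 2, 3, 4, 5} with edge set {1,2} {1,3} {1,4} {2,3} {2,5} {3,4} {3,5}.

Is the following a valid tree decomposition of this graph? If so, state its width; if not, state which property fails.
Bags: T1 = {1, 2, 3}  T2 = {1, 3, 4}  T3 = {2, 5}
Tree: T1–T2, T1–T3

A tree decomposition must satisfy three properties: every vertex lies in some bag; for every edge, both endpoints lie together in some bag; and for every vertex, the bags containing it form a connected subtree. Here edge (3,5) lies in no bag, so the decomposition is invalid.

No — edge (3,5) lies in no bag.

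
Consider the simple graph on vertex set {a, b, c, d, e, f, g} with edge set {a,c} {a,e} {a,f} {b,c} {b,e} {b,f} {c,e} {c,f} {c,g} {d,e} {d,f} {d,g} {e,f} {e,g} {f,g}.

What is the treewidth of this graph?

3

A width-3 tree decomposition is:
Bags: B1 = {c, e, f, g}  B2 = {d, e, f, g}  B3 = {a, c, e, f}  B4 = {b, c, e, f}
Tree: B1–B2, B1–B3, B1–B4
The largest bag has 4 vertices, giving width 3; this decomposition certifies tw(G) ≤ 3. On the other hand G contains the 4-clique {d, e, f, g}. A clique must lie in a single bag of any decomposition, so no decomposition can have width below 3. Combining the bounds, tw(G) = 3.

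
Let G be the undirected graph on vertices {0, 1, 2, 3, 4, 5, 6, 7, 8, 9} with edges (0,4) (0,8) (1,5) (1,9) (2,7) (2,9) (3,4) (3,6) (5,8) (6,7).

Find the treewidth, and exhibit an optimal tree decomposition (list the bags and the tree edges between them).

Every bag has size at most 3, so the width is 3 − 1 = 2 and tw(G) ≤ 2. For the lower bound, G contains the cycle 1–5–8–0–4–3–6–7–2–9–1, so G is not a forest; only forests have treewidth ≤ 1, hence tw(G) ≥ 2. The upper and lower bounds meet at 2, so that is the treewidth.

Treewidth 2.
Bags: B1 = {1, 5, 8}  B2 = {0, 1, 8}  B3 = {0, 1, 4}  B4 = {1, 3, 4}  B5 = {1, 3, 6}  B6 = {1, 6, 7}  B7 = {1, 2, 7}  B8 = {1, 2, 9}
Tree: B1–B2, B2–B3, B3–B4, B4–B5, B5–B6, B6–B7, B7–B8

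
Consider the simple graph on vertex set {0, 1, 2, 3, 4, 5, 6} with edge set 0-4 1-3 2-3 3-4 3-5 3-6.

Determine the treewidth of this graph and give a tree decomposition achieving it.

Treewidth 1.
One optimal decomposition is:
Bags: B1 = {3, 4}  B2 = {2, 3}  B3 = {0, 4}  B4 = {3, 5}  B5 = {3, 6}  B6 = {1, 3}
Tree: B1–B2, B1–B3, B1–B4, B1–B5, B2–B6

Each bag holds 2 vertices, so the decomposition has width 1, which upper-bounds the treewidth. Any graph with an edge has treewidth ≥ 1, and G has the edge 4–3. Therefore the treewidth is 1.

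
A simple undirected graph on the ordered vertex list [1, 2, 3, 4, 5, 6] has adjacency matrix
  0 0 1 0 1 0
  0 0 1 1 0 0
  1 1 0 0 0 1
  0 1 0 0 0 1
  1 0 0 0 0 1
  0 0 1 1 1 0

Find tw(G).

A width-2 tree decomposition is:
Bags: B1 = {2, 4, 6}  B2 = {2, 3, 6}  B3 = {3, 5, 6}  B4 = {1, 3, 5}
Tree: B1–B2, B2–B3, B3–B4
The largest bag has 3 vertices, giving width 2; this decomposition certifies tw(G) ≤ 2. The edges 4–2–3–6–4 form a cycle, so G is not a tree and its treewidth is at least 2. The upper and lower bounds meet at 2, so that is the treewidth.

2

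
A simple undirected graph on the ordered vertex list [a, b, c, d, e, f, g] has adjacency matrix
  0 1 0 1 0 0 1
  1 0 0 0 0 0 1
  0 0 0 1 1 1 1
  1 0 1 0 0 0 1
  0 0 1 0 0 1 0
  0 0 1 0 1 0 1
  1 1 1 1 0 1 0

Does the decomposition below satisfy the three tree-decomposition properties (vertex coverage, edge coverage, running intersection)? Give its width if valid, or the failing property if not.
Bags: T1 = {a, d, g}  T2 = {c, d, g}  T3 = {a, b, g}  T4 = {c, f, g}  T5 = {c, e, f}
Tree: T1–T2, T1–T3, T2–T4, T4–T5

Yes; width 2.

Every vertex of G appears in some bag (union = {a, b, c, d, e, f, g}); every edge is covered by a bag; and for each vertex v the set of bags containing v is connected in the bag tree. The decomposition is therefore valid. The largest bag has 3 vertices, so the width is 2.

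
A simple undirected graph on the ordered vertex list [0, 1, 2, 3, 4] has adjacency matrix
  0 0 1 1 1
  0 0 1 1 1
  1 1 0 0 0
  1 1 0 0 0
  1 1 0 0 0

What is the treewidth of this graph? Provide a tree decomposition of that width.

Treewidth 2.
One such decomposition:
Bags: B1 = {0, 1, 2}  B2 = {0, 1, 3}  B3 = {0, 1, 4}
Tree: B1–B2, B2–B3

The largest bag has 3 vertices, giving width 2; this decomposition certifies tw(G) ≤ 2. The edges 0–2–1–3–0 form a cycle, so G is not a tree and its treewidth is at least 2. Therefore the treewidth is 2.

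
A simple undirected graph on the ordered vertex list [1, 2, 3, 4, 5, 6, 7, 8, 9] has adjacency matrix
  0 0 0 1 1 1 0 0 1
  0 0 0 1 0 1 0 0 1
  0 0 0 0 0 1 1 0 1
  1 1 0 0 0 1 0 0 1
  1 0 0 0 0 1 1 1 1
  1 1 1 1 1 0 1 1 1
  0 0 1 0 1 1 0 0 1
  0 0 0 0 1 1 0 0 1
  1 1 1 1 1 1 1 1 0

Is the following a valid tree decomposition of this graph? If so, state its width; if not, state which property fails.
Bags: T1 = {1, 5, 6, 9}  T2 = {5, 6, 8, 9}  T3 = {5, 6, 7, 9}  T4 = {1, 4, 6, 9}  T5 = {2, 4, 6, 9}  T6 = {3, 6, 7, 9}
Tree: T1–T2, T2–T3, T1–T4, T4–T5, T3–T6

Yes; width 3.

Every vertex of G appears in some bag (union = {1, 2, 3, 4, 5, 6, 7, 8, 9}); every edge is covered by a bag; and for each vertex v the set of bags containing v is connected in the bag tree. The decomposition is therefore valid. The largest bag has 4 vertices, so the width is 3.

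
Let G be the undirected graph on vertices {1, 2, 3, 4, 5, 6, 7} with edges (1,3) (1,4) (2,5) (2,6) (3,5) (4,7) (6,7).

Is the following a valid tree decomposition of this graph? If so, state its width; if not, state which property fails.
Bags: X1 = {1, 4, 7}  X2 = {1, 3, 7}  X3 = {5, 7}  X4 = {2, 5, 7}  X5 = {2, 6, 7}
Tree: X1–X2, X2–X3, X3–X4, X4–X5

No — edge (3,5) lies in no bag.

A tree decomposition must satisfy three properties: every vertex lies in some bag; for every edge, both endpoints lie together in some bag; and for every vertex, the bags containing it form a connected subtree. Here edge (3,5) lies in no bag, so the decomposition is invalid.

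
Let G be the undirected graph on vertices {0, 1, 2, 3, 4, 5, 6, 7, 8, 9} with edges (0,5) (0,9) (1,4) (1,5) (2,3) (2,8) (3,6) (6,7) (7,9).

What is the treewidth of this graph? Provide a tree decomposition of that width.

Treewidth 1.
Bags: B1 = {2, 8}  B2 = {2, 3}  B3 = {3, 6}  B4 = {6, 7}  B5 = {7, 9}  B6 = {0, 9}  B7 = {0, 5}  B8 = {1, 5}  B9 = {1, 4}
Tree: B1–B2, B2–B3, B3–B4, B4–B5, B5–B6, B6–B7, B7–B8, B8–B9

Every bag has size at most 2, so the width is 2 − 1 = 1 and tw(G) ≤ 1. Since G has at least one edge (e.g. 8–2), it is not an edgeless graph, so tw(G) ≥ 1. The upper and lower bounds meet at 1, so that is the treewidth.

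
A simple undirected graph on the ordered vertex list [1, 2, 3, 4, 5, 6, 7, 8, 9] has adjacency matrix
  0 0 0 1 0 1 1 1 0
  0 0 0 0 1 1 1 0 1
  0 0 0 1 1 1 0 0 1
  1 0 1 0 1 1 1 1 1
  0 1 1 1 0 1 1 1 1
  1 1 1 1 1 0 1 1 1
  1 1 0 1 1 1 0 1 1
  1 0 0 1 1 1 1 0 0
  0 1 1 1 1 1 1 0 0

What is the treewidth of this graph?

4

A width-4 tree decomposition is:
Bags: B1 = {4, 5, 6, 7, 8}  B2 = {4, 5, 6, 7, 9}  B3 = {3, 4, 5, 6, 9}  B4 = {1, 4, 6, 7, 8}  B5 = {2, 5, 6, 7, 9}
Tree: B1–B2, B2–B3, B1–B4, B2–B5
The largest bag has 5 vertices, giving width 4; this decomposition certifies tw(G) ≤ 4. For the lower bound, the 5 vertices {2, 5, 6, 7, 9} are pairwise adjacent, and any tree decomposition puts a clique entirely inside one bag — forcing width ≥ 4. Therefore the treewidth is 4.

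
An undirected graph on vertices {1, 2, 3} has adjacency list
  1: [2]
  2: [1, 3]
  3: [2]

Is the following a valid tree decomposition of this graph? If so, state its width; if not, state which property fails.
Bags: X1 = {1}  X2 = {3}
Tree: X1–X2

A tree decomposition must satisfy three properties: every vertex lies in some bag; for every edge, both endpoints lie together in some bag; and for every vertex, the bags containing it form a connected subtree. Here vertex 2 appears in no bag, so the decomposition is invalid.

No — vertex 2 appears in no bag.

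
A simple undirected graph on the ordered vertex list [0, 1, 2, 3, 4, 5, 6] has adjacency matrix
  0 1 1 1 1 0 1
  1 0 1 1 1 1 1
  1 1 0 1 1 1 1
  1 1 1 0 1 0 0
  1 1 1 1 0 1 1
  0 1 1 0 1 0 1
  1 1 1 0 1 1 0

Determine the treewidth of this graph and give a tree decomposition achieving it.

The largest bag has 5 vertices, giving width 4; this decomposition certifies tw(G) ≤ 4. For the lower bound, the 5 vertices {0, 1, 2, 3, 4} are pairwise adjacent, and any tree decomposition puts a clique entirely inside one bag — forcing width ≥ 4. The upper and lower bounds meet at 4, so that is the treewidth.

Treewidth 4.
Bags: B1 = {0, 1, 2, 4, 6}  B2 = {0, 1, 2, 3, 4}  B3 = {1, 2, 4, 5, 6}
Tree: B1–B2, B1–B3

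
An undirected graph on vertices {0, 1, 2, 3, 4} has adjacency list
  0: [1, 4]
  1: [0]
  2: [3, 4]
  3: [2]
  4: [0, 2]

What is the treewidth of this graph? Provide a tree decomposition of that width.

Treewidth 1.
One such decomposition:
Bags: B1 = {0, 1}  B2 = {0, 4}  B3 = {2, 4}  B4 = {2, 3}
Tree: B1–B2, B2–B3, B3–B4

The largest bag has 2 vertices, giving width 1; this decomposition certifies tw(G) ≤ 1. Any graph with an edge has treewidth ≥ 1, and G has the edge 1–0. The upper and lower bounds meet at 1, so that is the treewidth.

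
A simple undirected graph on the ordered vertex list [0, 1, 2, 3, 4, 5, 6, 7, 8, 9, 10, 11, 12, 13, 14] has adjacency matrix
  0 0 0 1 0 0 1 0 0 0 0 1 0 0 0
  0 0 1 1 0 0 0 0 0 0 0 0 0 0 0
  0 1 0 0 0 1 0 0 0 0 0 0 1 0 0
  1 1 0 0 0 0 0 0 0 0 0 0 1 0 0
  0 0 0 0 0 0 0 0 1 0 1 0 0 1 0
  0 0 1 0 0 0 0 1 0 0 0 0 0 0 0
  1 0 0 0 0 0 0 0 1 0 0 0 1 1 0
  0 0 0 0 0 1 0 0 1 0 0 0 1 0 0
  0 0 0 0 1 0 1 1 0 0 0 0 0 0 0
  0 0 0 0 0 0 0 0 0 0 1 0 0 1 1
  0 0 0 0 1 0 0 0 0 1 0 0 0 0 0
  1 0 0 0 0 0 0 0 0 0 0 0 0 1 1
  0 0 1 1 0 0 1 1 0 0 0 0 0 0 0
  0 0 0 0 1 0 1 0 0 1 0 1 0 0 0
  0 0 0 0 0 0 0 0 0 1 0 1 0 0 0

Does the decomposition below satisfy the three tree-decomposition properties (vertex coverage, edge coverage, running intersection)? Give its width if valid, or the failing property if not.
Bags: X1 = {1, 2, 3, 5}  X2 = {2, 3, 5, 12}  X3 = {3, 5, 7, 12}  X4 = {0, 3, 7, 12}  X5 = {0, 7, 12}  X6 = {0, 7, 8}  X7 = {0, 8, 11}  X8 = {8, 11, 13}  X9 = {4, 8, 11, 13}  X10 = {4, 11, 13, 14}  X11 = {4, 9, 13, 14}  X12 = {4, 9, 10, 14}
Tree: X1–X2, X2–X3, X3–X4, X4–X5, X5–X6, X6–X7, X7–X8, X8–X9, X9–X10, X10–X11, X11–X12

No — vertex 6 appears in no bag.

A tree decomposition must satisfy three properties: every vertex lies in some bag; for every edge, both endpoints lie together in some bag; and for every vertex, the bags containing it form a connected subtree. Here vertex 6 appears in no bag, so the decomposition is invalid.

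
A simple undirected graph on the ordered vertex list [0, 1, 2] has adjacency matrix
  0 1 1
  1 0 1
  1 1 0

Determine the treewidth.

2

A width-2 tree decomposition is:
Bags: B1 = {0, 1, 2}
Tree: (single bag)
With just one bag of size 3, the width is 3 − 1 = 2, so tw(G) ≤ 2. For the lower bound, the 3 vertices {0, 1, 2} are pairwise adjacent, and any tree decomposition puts a clique entirely inside one bag — forcing width ≥ 2. Therefore the treewidth is 2.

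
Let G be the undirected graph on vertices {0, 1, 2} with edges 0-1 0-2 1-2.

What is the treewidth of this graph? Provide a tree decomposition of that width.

Treewidth 2.
One optimal decomposition is:
Bags: B1 = {0, 1, 2}
Tree: (single bag)

A single bag containing all 3 vertices is trivially a valid decomposition of width 2. On the other hand G contains the 3-clique {0, 1, 2}. A clique must lie in a single bag of any decomposition, so no decomposition can have width below 2. Therefore the treewidth is 2.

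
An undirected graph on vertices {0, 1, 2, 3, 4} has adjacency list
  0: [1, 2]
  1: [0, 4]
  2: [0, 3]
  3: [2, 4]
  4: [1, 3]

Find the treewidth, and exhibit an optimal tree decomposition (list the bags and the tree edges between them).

Every bag has size at most 3, so the width is 3 − 1 = 2 and tw(G) ≤ 2. For the lower bound, G contains the cycle 0–2–3–4–1–0, so G is not a forest; only forests have treewidth ≤ 1, hence tw(G) ≥ 2. Hence tw(G) = 2 exactly.

Treewidth 2.
One such decomposition:
Bags: B1 = {0, 2, 3}  B2 = {0, 3, 4}  B3 = {0, 1, 4}
Tree: B1–B2, B2–B3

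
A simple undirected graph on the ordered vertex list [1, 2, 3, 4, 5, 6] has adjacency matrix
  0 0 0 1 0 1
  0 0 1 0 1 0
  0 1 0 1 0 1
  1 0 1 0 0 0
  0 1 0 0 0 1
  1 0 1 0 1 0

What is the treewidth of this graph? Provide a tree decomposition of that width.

Treewidth 2.
One such decomposition:
Bags: B1 = {1, 3, 4}  B2 = {1, 3, 6}  B3 = {2, 3, 6}  B4 = {2, 5, 6}
Tree: B1–B2, B2–B3, B3–B4

Every bag has size at most 3, so the width is 3 − 1 = 2 and tw(G) ≤ 2. Since 4–1–6–3–4 is a cycle in G, G is not acyclic. Forests are exactly the graphs of treewidth ≤ 1, so tw(G) ≥ 2. Hence tw(G) = 2 exactly.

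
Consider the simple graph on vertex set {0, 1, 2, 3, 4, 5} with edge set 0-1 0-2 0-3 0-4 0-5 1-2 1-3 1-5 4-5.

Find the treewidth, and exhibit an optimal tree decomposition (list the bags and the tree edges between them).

Treewidth 2.
One such decomposition:
Bags: B1 = {0, 1, 5}  B2 = {0, 1, 3}  B3 = {0, 4, 5}  B4 = {0, 1, 2}
Tree: B1–B2, B1–B3, B1–B4

Each bag holds 3 vertices, so the decomposition has width 2, which upper-bounds the treewidth. Conversely, {0, 1, 2} is a clique of size 3, and the vertices of any clique must share a bag in every tree decomposition; so some bag has ≥ 3 vertices and tw(G) ≥ 2. Combining the bounds, tw(G) = 2.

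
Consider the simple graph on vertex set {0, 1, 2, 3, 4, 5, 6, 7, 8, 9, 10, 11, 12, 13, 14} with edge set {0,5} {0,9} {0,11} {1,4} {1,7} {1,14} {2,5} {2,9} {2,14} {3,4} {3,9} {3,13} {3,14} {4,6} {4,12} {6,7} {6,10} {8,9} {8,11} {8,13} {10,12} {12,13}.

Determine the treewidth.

3

A width-3 tree decomposition is:
Bags: B1 = {6, 7, 10, 12}  B2 = {4, 6, 7, 12}  B3 = {1, 4, 7, 12}  B4 = {1, 4, 12, 13}  B5 = {1, 3, 4, 13}  B6 = {1, 3, 13, 14}  B7 = {3, 8, 13, 14}  B8 = {3, 8, 9, 14}  B9 = {2, 8, 9, 14}  B10 = {2, 8, 9, 11}  B11 = {0, 2, 9, 11}  B12 = {0, 2, 5, 11}
Tree: B1–B2, B2–B3, B3–B4, B4–B5, B5–B6, B6–B7, B7–B8, B8–B9, B9–B10, B10–B11, B11–B12
The largest bag has 4 vertices, giving width 3; this decomposition certifies tw(G) ≤ 3. For the lower bound: the 4 vertex sets {6,7,10}, {12}, {4}, {1,3,13,14} are disjoint, each induces a connected subgraph, and every pair is joined by at least one edge of G. Contracting each set to a single vertex therefore yields K_{4} as a minor, and since treewidth is minor-monotone, tw(G) ≥ tw(K_{4}) = 3. Combining the bounds, tw(G) = 3.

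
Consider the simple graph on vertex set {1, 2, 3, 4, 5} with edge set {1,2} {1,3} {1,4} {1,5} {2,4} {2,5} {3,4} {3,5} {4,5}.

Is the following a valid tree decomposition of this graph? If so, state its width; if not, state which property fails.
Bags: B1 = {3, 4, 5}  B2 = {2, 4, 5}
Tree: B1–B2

No — vertex 1 appears in no bag.

A tree decomposition must satisfy three properties: every vertex lies in some bag; for every edge, both endpoints lie together in some bag; and for every vertex, the bags containing it form a connected subtree. Here vertex 1 appears in no bag, so the decomposition is invalid.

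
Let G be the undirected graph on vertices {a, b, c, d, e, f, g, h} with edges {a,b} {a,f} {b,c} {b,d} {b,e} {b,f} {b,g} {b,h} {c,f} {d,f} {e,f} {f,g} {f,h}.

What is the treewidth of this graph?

A width-2 tree decomposition is:
Bags: B1 = {b, f, g}  B2 = {b, f, h}  B3 = {b, d, f}  B4 = {b, c, f}  B5 = {b, e, f}  B6 = {a, b, f}
Tree: B1–B2, B1–B3, B1–B4, B1–B5, B1–B6
The largest bag has 3 vertices, giving width 2; this decomposition certifies tw(G) ≤ 2. Conversely, {b, d, f} is a clique of size 3, and the vertices of any clique must share a bag in every tree decomposition; so some bag has ≥ 3 vertices and tw(G) ≥ 2. The upper and lower bounds meet at 2, so that is the treewidth.

2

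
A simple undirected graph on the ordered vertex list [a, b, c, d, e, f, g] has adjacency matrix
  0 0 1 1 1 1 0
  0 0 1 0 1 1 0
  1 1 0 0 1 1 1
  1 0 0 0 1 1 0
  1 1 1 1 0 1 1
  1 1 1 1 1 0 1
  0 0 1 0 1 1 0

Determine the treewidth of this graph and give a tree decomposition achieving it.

Every bag has size at most 4, so the width is 4 − 1 = 3 and tw(G) ≤ 3. For the lower bound, the 4 vertices {a, d, e, f} are pairwise adjacent, and any tree decomposition puts a clique entirely inside one bag — forcing width ≥ 3. Therefore the treewidth is 3.

Treewidth 3.
One optimal decomposition is:
Bags: B1 = {a, d, e, f}  B2 = {a, c, e, f}  B3 = {b, c, e, f}  B4 = {c, e, f, g}
Tree: B1–B2, B2–B3, B3–B4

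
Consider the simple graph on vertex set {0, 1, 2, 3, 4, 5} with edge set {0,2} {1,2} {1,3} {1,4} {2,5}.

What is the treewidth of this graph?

1

A width-1 tree decomposition is:
Bags: B1 = {1, 4}  B2 = {1, 2}  B3 = {0, 2}  B4 = {2, 5}  B5 = {1, 3}
Tree: B1–B2, B2–B3, B2–B4, B2–B5
The largest bag has 2 vertices, giving width 1; this decomposition certifies tw(G) ≤ 1. Since G has at least one edge (e.g. 1–4), it is not an edgeless graph, so tw(G) ≥ 1. Therefore the treewidth is 1.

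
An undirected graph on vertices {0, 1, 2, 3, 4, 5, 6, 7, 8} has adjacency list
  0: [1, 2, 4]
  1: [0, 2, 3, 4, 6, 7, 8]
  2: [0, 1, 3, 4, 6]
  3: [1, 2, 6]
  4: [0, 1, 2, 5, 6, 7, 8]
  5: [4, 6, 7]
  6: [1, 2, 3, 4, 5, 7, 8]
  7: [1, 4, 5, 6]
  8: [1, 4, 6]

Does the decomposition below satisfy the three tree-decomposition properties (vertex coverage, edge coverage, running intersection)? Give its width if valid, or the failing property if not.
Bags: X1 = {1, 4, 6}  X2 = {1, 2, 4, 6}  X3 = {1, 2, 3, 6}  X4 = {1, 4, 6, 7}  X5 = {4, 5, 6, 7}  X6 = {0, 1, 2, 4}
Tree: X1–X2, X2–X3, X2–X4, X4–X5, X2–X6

No — vertex 8 appears in no bag.

A tree decomposition must satisfy three properties: every vertex lies in some bag; for every edge, both endpoints lie together in some bag; and for every vertex, the bags containing it form a connected subtree. Here vertex 8 appears in no bag, so the decomposition is invalid.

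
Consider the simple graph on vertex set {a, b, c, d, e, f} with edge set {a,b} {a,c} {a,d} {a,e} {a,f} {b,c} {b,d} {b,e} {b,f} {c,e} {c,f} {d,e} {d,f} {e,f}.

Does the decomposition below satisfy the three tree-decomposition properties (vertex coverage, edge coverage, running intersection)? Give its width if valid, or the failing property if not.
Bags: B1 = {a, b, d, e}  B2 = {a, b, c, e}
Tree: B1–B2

No — vertex f appears in no bag.

A tree decomposition must satisfy three properties: every vertex lies in some bag; for every edge, both endpoints lie together in some bag; and for every vertex, the bags containing it form a connected subtree. Here vertex f appears in no bag, so the decomposition is invalid.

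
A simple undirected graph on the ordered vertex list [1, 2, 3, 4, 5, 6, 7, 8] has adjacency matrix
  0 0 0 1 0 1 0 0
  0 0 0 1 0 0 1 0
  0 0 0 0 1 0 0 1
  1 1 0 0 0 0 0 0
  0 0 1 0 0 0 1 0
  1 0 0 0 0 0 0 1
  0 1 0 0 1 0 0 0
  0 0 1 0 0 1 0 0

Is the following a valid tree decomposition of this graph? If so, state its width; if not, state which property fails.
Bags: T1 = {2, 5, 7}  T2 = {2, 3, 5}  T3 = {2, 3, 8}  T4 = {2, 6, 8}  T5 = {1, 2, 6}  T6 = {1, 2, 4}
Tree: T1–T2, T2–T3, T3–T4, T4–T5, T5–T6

Yes; width 2.

Vertex coverage: the bags together contain {1, 2, 3, 4, 5, 6, 7, 8}, the full vertex set. Edge coverage: each edge of G has both endpoints in at least one bag. Running intersection: for every vertex, the bags containing it form a connected subtree. All three properties hold, so this is a valid tree decomposition of width max|bag| − 1 = 2, and hence tw(G) ≤ 2.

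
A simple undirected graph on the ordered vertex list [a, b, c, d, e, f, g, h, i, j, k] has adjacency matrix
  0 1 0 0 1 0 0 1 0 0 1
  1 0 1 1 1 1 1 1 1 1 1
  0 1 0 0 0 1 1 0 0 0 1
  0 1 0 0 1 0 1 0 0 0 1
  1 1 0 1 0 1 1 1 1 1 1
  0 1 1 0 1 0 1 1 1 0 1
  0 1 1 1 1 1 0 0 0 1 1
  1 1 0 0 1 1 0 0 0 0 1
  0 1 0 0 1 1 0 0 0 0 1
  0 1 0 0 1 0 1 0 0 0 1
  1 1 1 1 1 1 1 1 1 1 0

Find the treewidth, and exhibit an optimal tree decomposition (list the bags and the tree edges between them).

Each bag holds 5 vertices, so the decomposition has width 4, which upper-bounds the treewidth. On the other hand G contains the 5-clique {b, d, e, g, k}. A clique must lie in a single bag of any decomposition, so no decomposition can have width below 4. Hence tw(G) = 4 exactly.

Treewidth 4.
One such decomposition:
Bags: B1 = {b, e, f, h, k}  B2 = {b, e, f, g, k}  B3 = {b, e, g, j, k}  B4 = {b, d, e, g, k}  B5 = {b, e, f, i, k}  B6 = {b, c, f, g, k}  B7 = {a, b, e, h, k}
Tree: B1–B2, B2–B3, B2–B4, B1–B5, B2–B6, B1–B7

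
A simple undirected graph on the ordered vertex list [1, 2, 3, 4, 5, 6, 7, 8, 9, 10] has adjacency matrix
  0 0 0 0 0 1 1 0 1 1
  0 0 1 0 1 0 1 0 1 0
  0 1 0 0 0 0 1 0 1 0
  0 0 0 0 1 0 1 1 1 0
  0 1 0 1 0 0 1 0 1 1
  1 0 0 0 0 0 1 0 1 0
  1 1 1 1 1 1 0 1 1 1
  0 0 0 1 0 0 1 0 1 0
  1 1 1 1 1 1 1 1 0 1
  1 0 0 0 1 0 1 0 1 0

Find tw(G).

3

A width-3 tree decomposition is:
Bags: B1 = {4, 5, 7, 9}  B2 = {5, 7, 9, 10}  B3 = {1, 7, 9, 10}  B4 = {4, 7, 8, 9}  B5 = {2, 5, 7, 9}  B6 = {2, 3, 7, 9}  B7 = {1, 6, 7, 9}
Tree: B1–B2, B2–B3, B1–B4, B1–B5, B5–B6, B3–B7
Every bag has size at most 4, so the width is 4 − 1 = 3 and tw(G) ≤ 3. On the other hand G contains the 4-clique {1, 7, 9, 10}. A clique must lie in a single bag of any decomposition, so no decomposition can have width below 3. Combining the bounds, tw(G) = 3.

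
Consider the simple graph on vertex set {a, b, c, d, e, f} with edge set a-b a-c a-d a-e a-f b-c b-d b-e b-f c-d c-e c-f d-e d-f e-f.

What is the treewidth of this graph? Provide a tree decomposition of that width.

With just one bag of size 6, the width is 6 − 1 = 5, so tw(G) ≤ 5. For the lower bound, the 6 vertices {a, b, c, d, e, f} are pairwise adjacent, and any tree decomposition puts a clique entirely inside one bag — forcing width ≥ 5. The upper and lower bounds meet at 5, so that is the treewidth.

Treewidth 5.
One such decomposition:
Bags: B1 = {a, b, c, d, e, f}
Tree: (single bag)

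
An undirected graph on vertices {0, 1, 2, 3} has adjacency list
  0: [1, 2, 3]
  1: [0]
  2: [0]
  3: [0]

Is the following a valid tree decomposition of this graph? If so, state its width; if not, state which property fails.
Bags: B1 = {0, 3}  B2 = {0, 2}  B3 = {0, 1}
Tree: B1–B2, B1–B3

Checking the three conditions: (i) the bags cover all of {0, 1, 2, 3}; (ii) for each edge, some bag contains both endpoints; (iii) the bags containing any fixed vertex form a subtree. All hold, so the decomposition is valid with width 2 − 1 = 1.

Yes; width 1.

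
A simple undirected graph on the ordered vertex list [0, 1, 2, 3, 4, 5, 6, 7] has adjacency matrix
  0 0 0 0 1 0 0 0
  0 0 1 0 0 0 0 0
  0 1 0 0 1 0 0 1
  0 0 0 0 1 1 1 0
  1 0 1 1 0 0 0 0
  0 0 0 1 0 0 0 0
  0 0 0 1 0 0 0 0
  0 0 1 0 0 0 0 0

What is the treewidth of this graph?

1

A width-1 tree decomposition is:
Bags: B1 = {3, 5}  B2 = {3, 4}  B3 = {3, 6}  B4 = {2, 4}  B5 = {2, 7}  B6 = {1, 2}  B7 = {0, 4}
Tree: B1–B2, B2–B3, B2–B4, B4–B5, B5–B6, B4–B7
The largest bag has 2 vertices, giving width 1; this decomposition certifies tw(G) ≤ 1. Any graph with an edge has treewidth ≥ 1, and G has the edge 3–5. The upper and lower bounds meet at 1, so that is the treewidth.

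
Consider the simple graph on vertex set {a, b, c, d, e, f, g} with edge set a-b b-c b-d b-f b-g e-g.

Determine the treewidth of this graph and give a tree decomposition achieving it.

Treewidth 1.
One such decomposition:
Bags: B1 = {e, g}  B2 = {b, g}  B3 = {b, c}  B4 = {b, f}  B5 = {a, b}  B6 = {b, d}
Tree: B1–B2, B2–B3, B2–B4, B4–B5, B5–B6

Each bag holds 2 vertices, so the decomposition has width 1, which upper-bounds the treewidth. G has an edge, so its treewidth is at least 1. Therefore the treewidth is 1.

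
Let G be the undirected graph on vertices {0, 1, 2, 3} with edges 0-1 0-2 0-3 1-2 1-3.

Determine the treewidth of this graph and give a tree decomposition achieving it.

Treewidth 2.
One optimal decomposition is:
Bags: B1 = {0, 1, 2}  B2 = {0, 1, 3}
Tree: B1–B2

The largest bag has 3 vertices, giving width 2; this decomposition certifies tw(G) ≤ 2. For the lower bound, the 3 vertices {0, 1, 2} are pairwise adjacent, and any tree decomposition puts a clique entirely inside one bag — forcing width ≥ 2. The upper and lower bounds meet at 2, so that is the treewidth.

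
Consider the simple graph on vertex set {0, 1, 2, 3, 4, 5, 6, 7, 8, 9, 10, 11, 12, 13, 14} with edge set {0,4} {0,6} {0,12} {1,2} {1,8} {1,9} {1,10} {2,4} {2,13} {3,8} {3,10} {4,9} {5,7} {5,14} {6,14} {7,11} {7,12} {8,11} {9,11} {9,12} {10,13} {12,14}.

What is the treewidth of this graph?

A width-3 tree decomposition is:
Bags: B1 = {0, 5, 6, 14}  B2 = {0, 5, 12, 14}  B3 = {0, 5, 7, 12}  B4 = {0, 4, 7, 12}  B5 = {4, 7, 9, 12}  B6 = {4, 7, 9, 11}  B7 = {2, 4, 9, 11}  B8 = {1, 2, 9, 11}  B9 = {1, 2, 8, 11}  B10 = {1, 2, 8, 13}  B11 = {1, 8, 10, 13}  B12 = {3, 8, 10, 13}
Tree: B1–B2, B2–B3, B3–B4, B4–B5, B5–B6, B6–B7, B7–B8, B8–B9, B9–B10, B10–B11, B11–B12
Every bag has size at most 4, so the width is 4 − 1 = 3 and tw(G) ≤ 3. For the lower bound: the 4 vertex sets {5,6,14}, {0}, {12}, {4,7,9,11} are disjoint, each induces a connected subgraph, and every pair is joined by at least one edge of G. Contracting each set to a single vertex therefore yields K_{4} as a minor, and since treewidth is minor-monotone, tw(G) ≥ tw(K_{4}) = 3. Combining the bounds, tw(G) = 3.

3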